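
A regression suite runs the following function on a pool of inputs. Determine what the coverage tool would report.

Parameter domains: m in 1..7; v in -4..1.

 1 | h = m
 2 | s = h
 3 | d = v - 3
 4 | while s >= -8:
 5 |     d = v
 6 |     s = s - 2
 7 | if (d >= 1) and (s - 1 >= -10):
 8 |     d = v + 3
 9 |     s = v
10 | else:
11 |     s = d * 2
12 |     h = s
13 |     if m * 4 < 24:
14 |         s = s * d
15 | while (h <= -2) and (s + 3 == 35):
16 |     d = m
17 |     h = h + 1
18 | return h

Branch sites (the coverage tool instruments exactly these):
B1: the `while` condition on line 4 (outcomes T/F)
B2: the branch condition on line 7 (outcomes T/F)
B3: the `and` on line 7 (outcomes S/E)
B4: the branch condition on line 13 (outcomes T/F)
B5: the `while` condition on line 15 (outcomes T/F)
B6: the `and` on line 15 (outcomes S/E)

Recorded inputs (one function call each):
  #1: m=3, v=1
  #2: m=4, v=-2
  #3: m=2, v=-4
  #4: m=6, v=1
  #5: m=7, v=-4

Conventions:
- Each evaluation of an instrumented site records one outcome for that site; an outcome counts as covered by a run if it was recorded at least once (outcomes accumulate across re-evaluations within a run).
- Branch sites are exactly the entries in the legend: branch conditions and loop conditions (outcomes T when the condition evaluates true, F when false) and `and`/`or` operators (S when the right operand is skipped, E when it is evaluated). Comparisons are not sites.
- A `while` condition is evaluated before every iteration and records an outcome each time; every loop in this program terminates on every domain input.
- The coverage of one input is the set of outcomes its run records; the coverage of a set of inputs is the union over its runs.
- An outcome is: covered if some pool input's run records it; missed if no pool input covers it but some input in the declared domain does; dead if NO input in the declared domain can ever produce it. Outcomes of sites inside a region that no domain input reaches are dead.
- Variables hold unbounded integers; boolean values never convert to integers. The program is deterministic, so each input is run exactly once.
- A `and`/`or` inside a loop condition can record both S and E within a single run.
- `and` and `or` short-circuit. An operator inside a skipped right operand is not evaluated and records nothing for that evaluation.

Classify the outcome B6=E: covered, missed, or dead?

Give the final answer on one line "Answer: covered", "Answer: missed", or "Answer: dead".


B6=E is recorded by pool input(s) 2, 3, 5 -> covered
Answer: covered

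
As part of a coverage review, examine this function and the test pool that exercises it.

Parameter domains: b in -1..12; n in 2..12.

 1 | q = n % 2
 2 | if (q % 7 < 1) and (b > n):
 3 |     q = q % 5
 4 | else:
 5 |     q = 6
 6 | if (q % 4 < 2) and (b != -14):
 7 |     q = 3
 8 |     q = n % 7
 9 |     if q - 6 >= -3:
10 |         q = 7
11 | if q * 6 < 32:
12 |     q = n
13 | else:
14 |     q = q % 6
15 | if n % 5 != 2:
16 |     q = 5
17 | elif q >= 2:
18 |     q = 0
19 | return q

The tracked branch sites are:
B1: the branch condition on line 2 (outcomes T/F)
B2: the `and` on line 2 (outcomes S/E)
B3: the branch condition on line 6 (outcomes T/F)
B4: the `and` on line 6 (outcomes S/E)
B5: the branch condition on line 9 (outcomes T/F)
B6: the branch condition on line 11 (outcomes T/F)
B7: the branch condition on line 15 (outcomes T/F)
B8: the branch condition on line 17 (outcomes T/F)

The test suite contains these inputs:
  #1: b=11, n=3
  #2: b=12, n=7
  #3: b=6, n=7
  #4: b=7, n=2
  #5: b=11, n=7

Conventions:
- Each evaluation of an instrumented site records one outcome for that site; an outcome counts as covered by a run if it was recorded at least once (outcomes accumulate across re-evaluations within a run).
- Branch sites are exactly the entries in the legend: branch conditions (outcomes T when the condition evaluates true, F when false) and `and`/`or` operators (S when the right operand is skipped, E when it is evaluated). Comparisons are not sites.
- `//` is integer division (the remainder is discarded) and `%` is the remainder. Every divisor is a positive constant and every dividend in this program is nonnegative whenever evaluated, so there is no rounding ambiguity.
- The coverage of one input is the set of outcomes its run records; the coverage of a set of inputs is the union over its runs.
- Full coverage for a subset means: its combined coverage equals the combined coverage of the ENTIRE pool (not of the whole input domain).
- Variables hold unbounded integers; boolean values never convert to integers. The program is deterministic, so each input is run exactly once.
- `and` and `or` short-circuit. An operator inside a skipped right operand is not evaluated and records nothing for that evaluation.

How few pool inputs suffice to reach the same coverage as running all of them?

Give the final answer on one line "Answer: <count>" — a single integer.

run #1 (b=11, n=3) runs B2->S, B1->F, B4->S, B3->F, B6->F, B7->T; records B1=F, B2=S, B3=F, B4=S, B6=F, B7=T
run #2 (b=12, n=7) runs B2->S, B1->F, B4->S, B3->F, B6->F, B7->F, B8->F; records B1=F, B2=S, B3=F, B4=S, B6=F, B7=F, B8=F
run #3 (b=6, n=7) runs B2->S, B1->F, B4->S, B3->F, B6->F, B7->F, B8->F; records B1=F, B2=S, B3=F, B4=S, B6=F, B7=F, B8=F
run #4 (b=7, n=2) runs B2->E, B1->T, B4->E, B3->T, B5->F, B6->T, B7->F, B8->T; records B1=T, B2=E, B3=T, B4=E, B5=F, B6=T, B7=F, B8=T
run #5 (b=11, n=7) runs B2->S, B1->F, B4->S, B3->F, B6->F, B7->F, B8->F; records B1=F, B2=S, B3=F, B4=S, B6=F, B7=F, B8=F
pool-wide coverage (15 outcomes): B1=T, B1=F, B2=S, B2=E, B3=T, B3=F, B4=S, B4=E, B5=F, B6=T, B6=F, B7=T, B7=F, B8=T, B8=F
checked all size-1 subsets: none covers 15 outcomes (max 8/15)
checked all size-2 subsets: none covers 15 outcomes (max 14/15)
inputs {1, 2, 4} (size 3) cover everything; no size-3 subset with a lexicographically smaller index list covers all 15

Answer: 3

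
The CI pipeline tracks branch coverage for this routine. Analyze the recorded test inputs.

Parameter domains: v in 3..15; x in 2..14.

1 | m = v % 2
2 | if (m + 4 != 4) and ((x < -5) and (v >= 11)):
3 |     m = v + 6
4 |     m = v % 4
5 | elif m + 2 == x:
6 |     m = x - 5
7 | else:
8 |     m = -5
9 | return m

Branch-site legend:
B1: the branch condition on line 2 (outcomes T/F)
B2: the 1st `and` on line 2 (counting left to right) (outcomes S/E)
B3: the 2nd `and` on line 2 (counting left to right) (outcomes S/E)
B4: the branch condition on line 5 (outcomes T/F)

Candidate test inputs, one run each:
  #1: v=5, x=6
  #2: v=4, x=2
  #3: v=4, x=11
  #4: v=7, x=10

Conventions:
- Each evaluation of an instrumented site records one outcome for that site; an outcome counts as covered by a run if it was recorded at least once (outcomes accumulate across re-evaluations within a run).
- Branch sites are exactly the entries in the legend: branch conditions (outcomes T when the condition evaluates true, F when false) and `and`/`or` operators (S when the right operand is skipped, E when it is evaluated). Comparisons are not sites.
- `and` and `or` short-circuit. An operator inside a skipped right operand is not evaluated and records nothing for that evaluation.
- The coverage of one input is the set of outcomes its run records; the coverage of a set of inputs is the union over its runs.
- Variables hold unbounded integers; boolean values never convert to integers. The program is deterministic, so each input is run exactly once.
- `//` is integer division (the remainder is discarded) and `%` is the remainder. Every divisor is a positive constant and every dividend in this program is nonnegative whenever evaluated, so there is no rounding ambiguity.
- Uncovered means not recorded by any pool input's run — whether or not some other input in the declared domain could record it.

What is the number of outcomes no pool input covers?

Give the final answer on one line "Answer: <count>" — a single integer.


input #1 (v=5, x=6): covers B1=F, B2=E, B3=S, B4=F
input #2 (v=4, x=2): covers B1=F, B2=S, B4=T
input #3 (v=4, x=11): covers B1=F, B2=S, B4=F
input #4 (v=7, x=10): covers B1=F, B2=E, B3=S, B4=F
union over the pool: B1=F, B2=S, B2=E, B3=S, B4=T, B4=F
uncovered (2 of 8): B1=T, B3=E
Answer: 2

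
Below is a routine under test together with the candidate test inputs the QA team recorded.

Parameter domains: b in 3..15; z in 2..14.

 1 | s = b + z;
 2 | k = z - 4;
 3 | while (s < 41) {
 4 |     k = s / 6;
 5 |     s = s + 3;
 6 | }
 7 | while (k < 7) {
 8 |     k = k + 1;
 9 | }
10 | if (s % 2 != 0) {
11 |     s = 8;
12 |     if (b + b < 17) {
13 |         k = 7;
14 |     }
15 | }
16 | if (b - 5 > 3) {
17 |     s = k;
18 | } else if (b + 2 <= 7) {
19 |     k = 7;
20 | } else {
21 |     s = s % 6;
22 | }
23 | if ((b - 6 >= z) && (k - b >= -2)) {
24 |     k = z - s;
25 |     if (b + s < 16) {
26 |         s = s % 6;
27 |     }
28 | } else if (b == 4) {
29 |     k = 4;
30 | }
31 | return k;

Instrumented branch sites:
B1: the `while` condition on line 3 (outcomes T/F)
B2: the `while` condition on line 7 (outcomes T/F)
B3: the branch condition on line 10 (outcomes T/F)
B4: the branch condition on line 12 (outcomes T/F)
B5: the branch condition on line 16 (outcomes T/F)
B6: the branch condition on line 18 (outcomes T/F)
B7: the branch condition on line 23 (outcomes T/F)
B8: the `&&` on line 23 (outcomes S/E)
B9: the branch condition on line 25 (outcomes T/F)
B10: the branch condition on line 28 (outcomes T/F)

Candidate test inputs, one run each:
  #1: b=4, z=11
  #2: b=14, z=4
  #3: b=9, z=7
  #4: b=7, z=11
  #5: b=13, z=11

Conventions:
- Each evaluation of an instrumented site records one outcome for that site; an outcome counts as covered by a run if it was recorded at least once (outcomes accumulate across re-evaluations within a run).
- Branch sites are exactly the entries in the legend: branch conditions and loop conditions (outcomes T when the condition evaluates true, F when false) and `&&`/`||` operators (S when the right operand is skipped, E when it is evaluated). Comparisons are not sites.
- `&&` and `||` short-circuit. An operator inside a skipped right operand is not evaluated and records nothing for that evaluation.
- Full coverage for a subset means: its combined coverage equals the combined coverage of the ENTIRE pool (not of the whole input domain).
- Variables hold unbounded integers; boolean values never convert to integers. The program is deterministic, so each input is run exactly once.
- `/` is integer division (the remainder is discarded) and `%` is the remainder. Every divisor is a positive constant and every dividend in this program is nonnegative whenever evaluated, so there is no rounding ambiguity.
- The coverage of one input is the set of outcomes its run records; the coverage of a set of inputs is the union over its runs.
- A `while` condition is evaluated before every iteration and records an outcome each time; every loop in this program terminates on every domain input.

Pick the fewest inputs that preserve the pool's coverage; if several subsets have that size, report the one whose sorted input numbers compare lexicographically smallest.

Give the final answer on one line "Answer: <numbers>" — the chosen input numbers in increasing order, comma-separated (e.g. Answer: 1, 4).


input #1 (b=4, z=11): events B1->T, B1->T, B1->T, B1->T, B1->T, B1->T, B1->T, B1->T, B1->T, B1->F, B2->T, B2->F, B3->F, B5->F, ...; covers B1=T, B1=F, B2=T, B2=F, B3=F, B5=F, B6=T, B7=F, B8=S, B10=T
input #2 (b=14, z=4): events B1->T, B1->T, B1->T, B1->T, B1->T, B1->T, B1->T, B1->T, B1->F, B2->T, B2->F, B3->F, B5->T, B8->E, ...; covers B1=T, B1=F, B2=T, B2=F, B3=F, B5=T, B7=F, B8=E, B10=F
input #3 (b=9, z=7): events B1->T, B1->T, B1->T, B1->T, B1->T, B1->T, B1->T, B1->T, B1->T, B1->F, B2->T, B2->F, B3->T, B4->F, ...; covers B1=T, B1=F, B2=T, B2=F, B3=T, B4=F, B5=T, B7=F, B8=S, B10=F
input #4 (b=7, z=11): events B1->T, B1->T, B1->T, B1->T, B1->T, B1->T, B1->T, B1->T, B1->F, B2->T, B2->F, B3->F, B5->F, B6->F, ...; covers B1=T, B1=F, B2=T, B2=F, B3=F, B5=F, B6=F, B7=F, B8=S, B10=F
input #5 (b=13, z=11): events B1->T, B1->T, B1->T, B1->T, B1->T, B1->T, B1->F, B2->T, B2->F, B3->F, B5->T, B8->S, B7->F, B10->F; covers B1=T, B1=F, B2=T, B2=F, B3=F, B5=T, B7=F, B8=S, B10=F
together the pool reaches 16 outcomes: B1=T, B1=F, B2=T, B2=F, B3=T, B3=F, B4=F, B5=T, B5=F, B6=T, B6=F, B7=F, B8=S, B8=E, B10=T, B10=F
checked all size-1 subsets: none covers 16 outcomes (max 10/16)
checked all size-2 subsets: none covers 16 outcomes (max 14/16)
checked all size-3 subsets: none covers 16 outcomes (max 15/16)
the canonical winner is {1, 2, 3, 4}: size 4, full 16-outcome coverage, earliest index list among size-4 covers
Answer: 1, 2, 3, 4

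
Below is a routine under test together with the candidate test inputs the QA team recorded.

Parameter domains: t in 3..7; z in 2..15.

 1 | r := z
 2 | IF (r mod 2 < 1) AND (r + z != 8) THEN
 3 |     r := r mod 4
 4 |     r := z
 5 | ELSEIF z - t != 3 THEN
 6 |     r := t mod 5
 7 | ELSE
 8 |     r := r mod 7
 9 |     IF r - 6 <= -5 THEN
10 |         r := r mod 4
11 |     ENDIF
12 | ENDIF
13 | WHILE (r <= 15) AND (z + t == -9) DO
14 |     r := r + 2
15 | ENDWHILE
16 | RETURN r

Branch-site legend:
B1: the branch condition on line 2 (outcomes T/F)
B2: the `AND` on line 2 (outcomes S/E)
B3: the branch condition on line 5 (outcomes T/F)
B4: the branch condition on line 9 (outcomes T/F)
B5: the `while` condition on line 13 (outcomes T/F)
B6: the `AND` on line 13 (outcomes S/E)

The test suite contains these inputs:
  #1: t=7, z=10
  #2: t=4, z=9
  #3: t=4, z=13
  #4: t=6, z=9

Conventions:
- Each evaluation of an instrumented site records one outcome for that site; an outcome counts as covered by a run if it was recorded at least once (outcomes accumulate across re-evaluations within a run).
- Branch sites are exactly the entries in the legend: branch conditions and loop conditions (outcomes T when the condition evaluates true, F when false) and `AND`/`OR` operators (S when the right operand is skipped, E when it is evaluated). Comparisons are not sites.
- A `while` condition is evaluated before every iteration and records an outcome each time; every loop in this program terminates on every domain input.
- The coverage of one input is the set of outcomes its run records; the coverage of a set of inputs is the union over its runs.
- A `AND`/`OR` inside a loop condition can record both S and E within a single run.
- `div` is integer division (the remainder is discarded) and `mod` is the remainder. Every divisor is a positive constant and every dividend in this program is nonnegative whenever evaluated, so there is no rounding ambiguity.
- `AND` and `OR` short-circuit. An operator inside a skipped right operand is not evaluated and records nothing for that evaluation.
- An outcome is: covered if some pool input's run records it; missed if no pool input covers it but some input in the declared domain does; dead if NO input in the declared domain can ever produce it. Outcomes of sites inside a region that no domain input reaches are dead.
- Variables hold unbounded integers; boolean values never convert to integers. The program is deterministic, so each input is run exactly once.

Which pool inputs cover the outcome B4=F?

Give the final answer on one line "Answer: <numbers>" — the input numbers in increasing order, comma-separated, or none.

input #1 (t=7, z=10): misses B4=F
input #2 (t=4, z=9): misses B4=F
input #3 (t=4, z=13): misses B4=F
input #4 (t=6, z=9): covers B4=F

Answer: 4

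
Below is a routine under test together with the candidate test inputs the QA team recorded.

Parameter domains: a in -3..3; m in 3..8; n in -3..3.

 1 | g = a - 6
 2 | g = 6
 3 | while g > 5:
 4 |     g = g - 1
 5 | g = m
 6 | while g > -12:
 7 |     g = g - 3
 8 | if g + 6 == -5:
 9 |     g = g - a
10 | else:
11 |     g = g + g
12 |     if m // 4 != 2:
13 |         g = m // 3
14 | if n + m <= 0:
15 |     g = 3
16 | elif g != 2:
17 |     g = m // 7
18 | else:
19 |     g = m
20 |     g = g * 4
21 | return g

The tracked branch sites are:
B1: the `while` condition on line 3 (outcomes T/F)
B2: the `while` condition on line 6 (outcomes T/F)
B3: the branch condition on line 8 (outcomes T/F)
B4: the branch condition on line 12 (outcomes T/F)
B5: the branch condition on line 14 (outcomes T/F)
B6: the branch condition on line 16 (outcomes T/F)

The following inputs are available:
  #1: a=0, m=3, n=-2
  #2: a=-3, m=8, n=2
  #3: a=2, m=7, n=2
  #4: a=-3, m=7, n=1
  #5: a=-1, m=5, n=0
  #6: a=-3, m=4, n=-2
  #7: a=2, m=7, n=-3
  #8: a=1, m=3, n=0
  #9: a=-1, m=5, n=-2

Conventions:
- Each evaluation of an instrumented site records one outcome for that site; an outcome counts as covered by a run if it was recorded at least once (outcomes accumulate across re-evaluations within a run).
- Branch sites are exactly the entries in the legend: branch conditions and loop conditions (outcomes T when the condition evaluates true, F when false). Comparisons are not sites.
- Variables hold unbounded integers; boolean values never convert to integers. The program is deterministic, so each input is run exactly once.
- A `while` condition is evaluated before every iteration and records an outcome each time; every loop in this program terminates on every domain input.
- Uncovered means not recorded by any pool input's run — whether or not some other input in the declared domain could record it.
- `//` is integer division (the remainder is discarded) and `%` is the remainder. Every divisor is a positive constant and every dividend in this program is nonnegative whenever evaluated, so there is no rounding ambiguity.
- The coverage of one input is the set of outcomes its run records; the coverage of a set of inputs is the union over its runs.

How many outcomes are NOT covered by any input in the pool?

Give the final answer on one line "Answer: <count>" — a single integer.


input #1 (a=0, m=3, n=-2): events B1->T, B1->F, B2->T, B2->T, B2->T, B2->T, B2->T, B2->F, B3->F, B4->T, B5->F, B6->T; covers B1=T, B1=F, B2=T, B2=F, B3=F, B4=T, B5=F, B6=T
input #2 (a=-3, m=8, n=2): events B1->T, B1->F, B2->T, B2->T, B2->T, B2->T, B2->T, B2->T, B2->T, B2->F, B3->F, B4->F, B5->F, B6->T; covers B1=T, B1=F, B2=T, B2=F, B3=F, B4=F, B5=F, B6=T
input #3 (a=2, m=7, n=2): events B1->T, B1->F, B2->T, B2->T, B2->T, B2->T, B2->T, B2->T, B2->T, B2->F, B3->F, B4->T, B5->F, B6->F; covers B1=T, B1=F, B2=T, B2=F, B3=F, B4=T, B5=F, B6=F
input #4 (a=-3, m=7, n=1): events B1->T, B1->F, B2->T, B2->T, B2->T, B2->T, B2->T, B2->T, B2->T, B2->F, B3->F, B4->T, B5->F, B6->F; covers B1=T, B1=F, B2=T, B2=F, B3=F, B4=T, B5=F, B6=F
input #5 (a=-1, m=5, n=0): events B1->T, B1->F, B2->T, B2->T, B2->T, B2->T, B2->T, B2->T, B2->F, B3->F, B4->T, B5->F, B6->T; covers B1=T, B1=F, B2=T, B2=F, B3=F, B4=T, B5=F, B6=T
input #6 (a=-3, m=4, n=-2): events B1->T, B1->F, B2->T, B2->T, B2->T, B2->T, B2->T, B2->T, B2->F, B3->F, B4->T, B5->F, B6->T; covers B1=T, B1=F, B2=T, B2=F, B3=F, B4=T, B5=F, B6=T
input #7 (a=2, m=7, n=-3): events B1->T, B1->F, B2->T, B2->T, B2->T, B2->T, B2->T, B2->T, B2->T, B2->F, B3->F, B4->T, B5->F, B6->F; covers B1=T, B1=F, B2=T, B2=F, B3=F, B4=T, B5=F, B6=F
input #8 (a=1, m=3, n=0): events B1->T, B1->F, B2->T, B2->T, B2->T, B2->T, B2->T, B2->F, B3->F, B4->T, B5->F, B6->T; covers B1=T, B1=F, B2=T, B2=F, B3=F, B4=T, B5=F, B6=T
input #9 (a=-1, m=5, n=-2): events B1->T, B1->F, B2->T, B2->T, B2->T, B2->T, B2->T, B2->T, B2->F, B3->F, B4->T, B5->F, B6->T; covers B1=T, B1=F, B2=T, B2=F, B3=F, B4=T, B5=F, B6=T
union over the pool: B1=T, B1=F, B2=T, B2=F, B3=F, B4=T, B4=F, B5=F, B6=T, B6=F
uncovered (2 of 12): B3=T, B5=T
Answer: 2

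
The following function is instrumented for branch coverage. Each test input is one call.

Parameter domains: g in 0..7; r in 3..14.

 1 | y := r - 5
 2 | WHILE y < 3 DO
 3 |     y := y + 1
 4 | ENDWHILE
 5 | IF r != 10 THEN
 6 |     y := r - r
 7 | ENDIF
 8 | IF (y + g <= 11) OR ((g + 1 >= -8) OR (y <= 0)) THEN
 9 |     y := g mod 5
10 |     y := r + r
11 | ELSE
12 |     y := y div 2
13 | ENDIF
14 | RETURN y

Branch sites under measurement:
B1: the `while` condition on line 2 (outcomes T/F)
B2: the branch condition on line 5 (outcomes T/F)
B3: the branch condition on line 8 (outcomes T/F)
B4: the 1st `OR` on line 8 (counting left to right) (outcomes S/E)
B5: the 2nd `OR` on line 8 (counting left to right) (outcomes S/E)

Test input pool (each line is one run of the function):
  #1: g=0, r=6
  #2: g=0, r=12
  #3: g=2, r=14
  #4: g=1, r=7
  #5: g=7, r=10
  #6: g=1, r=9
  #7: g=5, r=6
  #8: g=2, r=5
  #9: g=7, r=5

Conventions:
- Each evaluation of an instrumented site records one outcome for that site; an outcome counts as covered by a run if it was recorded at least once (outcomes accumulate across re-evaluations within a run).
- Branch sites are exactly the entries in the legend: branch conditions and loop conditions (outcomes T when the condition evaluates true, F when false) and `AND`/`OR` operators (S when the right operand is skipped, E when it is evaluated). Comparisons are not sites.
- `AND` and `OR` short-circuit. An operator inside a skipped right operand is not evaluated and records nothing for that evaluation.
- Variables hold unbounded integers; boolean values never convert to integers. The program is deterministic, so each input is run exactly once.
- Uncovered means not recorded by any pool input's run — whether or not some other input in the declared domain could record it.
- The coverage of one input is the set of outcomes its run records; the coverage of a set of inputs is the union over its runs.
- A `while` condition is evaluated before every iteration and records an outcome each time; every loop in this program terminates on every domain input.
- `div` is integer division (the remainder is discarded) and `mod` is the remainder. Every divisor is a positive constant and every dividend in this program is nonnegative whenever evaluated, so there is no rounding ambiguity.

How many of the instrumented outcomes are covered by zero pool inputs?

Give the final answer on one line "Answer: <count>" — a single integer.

#1 (g=0, r=6) -> B1->T, B1->T, B1->F, B2->T, B4->S, B3->T; covered: B1=T, B1=F, B2=T, B3=T, B4=S
#2 (g=0, r=12) -> B1->F, B2->T, B4->S, B3->T; covered: B1=F, B2=T, B3=T, B4=S
#3 (g=2, r=14) -> B1->F, B2->T, B4->S, B3->T; covered: B1=F, B2=T, B3=T, B4=S
#4 (g=1, r=7) -> B1->T, B1->F, B2->T, B4->S, B3->T; covered: B1=T, B1=F, B2=T, B3=T, B4=S
#5 (g=7, r=10) -> B1->F, B2->F, B4->E, B5->S, B3->T; covered: B1=F, B2=F, B3=T, B4=E, B5=S
#6 (g=1, r=9) -> B1->F, B2->T, B4->S, B3->T; covered: B1=F, B2=T, B3=T, B4=S
#7 (g=5, r=6) -> B1->T, B1->T, B1->F, B2->T, B4->S, B3->T; covered: B1=T, B1=F, B2=T, B3=T, B4=S
#8 (g=2, r=5) -> B1->T, B1->T, B1->T, B1->F, B2->T, B4->S, B3->T; covered: B1=T, B1=F, B2=T, B3=T, B4=S
#9 (g=7, r=5) -> B1->T, B1->T, B1->T, B1->F, B2->T, B4->S, B3->T; covered: B1=T, B1=F, B2=T, B3=T, B4=S
union over the pool: B1=T, B1=F, B2=T, B2=F, B3=T, B4=S, B4=E, B5=S
uncovered (2 of 10): B3=F, B5=E

Answer: 2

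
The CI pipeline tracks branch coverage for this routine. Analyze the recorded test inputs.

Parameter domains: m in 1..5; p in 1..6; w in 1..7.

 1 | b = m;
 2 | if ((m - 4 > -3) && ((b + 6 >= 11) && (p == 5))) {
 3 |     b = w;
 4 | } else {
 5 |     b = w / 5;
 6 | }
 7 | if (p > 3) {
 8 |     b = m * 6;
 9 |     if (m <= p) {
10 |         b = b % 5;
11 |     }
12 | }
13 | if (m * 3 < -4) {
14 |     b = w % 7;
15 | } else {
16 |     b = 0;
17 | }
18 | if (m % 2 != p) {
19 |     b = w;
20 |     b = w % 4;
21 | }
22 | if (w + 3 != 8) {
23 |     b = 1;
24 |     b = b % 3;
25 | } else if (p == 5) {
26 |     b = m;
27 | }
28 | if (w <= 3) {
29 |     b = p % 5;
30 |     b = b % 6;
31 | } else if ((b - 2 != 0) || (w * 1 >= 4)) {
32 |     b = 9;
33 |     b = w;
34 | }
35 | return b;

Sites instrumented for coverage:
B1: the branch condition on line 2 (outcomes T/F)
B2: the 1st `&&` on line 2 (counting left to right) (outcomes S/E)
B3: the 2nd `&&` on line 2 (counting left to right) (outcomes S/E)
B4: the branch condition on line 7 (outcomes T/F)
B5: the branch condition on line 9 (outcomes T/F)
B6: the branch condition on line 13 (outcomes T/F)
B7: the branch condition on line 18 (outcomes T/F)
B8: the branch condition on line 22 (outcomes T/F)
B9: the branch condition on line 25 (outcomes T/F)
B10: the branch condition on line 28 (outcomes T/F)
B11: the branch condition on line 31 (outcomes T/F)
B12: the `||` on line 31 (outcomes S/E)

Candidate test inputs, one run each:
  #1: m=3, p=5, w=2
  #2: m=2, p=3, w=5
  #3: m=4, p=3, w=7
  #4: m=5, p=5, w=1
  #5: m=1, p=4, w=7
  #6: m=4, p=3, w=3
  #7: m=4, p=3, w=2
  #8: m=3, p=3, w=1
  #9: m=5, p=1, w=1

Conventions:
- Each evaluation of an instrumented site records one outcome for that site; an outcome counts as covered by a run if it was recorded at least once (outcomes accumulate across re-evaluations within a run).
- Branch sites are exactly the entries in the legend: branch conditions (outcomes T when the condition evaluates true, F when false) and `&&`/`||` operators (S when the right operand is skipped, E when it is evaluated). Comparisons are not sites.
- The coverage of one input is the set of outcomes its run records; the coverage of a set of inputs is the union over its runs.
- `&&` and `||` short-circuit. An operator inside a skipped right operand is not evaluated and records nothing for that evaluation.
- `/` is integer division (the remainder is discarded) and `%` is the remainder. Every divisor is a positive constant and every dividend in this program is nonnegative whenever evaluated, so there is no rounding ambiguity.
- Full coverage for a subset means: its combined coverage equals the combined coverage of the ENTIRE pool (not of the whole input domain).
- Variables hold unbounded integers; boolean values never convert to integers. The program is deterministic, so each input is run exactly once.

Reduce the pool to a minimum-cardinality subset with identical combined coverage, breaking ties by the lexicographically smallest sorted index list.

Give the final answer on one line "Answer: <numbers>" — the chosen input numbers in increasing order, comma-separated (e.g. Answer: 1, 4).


input #1, m=3, p=5, w=2: events B2->E, B3->S, B1->F, B4->T, B5->T, B6->F, B7->T, B8->T, B10->T; outcomes B1=F, B2=E, B3=S, B4=T, B5=T, B6=F, B7=T, B8=T, B10=T
input #2, m=2, p=3, w=5: events B2->E, B3->S, B1->F, B4->F, B6->F, B7->T, B8->F, B9->F, B10->F, B12->S, B11->T; outcomes B1=F, B2=E, B3=S, B4=F, B6=F, B7=T, B8=F, B9=F, B10=F, B11=T, B12=S
input #3, m=4, p=3, w=7: events B2->E, B3->S, B1->F, B4->F, B6->F, B7->T, B8->T, B10->F, B12->S, B11->T; outcomes B1=F, B2=E, B3=S, B4=F, B6=F, B7=T, B8=T, B10=F, B11=T, B12=S
input #4, m=5, p=5, w=1: events B2->E, B3->E, B1->T, B4->T, B5->T, B6->F, B7->T, B8->T, B10->T; outcomes B1=T, B2=E, B3=E, B4=T, B5=T, B6=F, B7=T, B8=T, B10=T
input #5, m=1, p=4, w=7: events B2->S, B1->F, B4->T, B5->T, B6->F, B7->T, B8->T, B10->F, B12->S, B11->T; outcomes B1=F, B2=S, B4=T, B5=T, B6=F, B7=T, B8=T, B10=F, B11=T, B12=S
input #6, m=4, p=3, w=3: events B2->E, B3->S, B1->F, B4->F, B6->F, B7->T, B8->T, B10->T; outcomes B1=F, B2=E, B3=S, B4=F, B6=F, B7=T, B8=T, B10=T
input #7, m=4, p=3, w=2: events B2->E, B3->S, B1->F, B4->F, B6->F, B7->T, B8->T, B10->T; outcomes B1=F, B2=E, B3=S, B4=F, B6=F, B7=T, B8=T, B10=T
input #8, m=3, p=3, w=1: events B2->E, B3->S, B1->F, B4->F, B6->F, B7->T, B8->T, B10->T; outcomes B1=F, B2=E, B3=S, B4=F, B6=F, B7=T, B8=T, B10=T
input #9, m=5, p=1, w=1: events B2->E, B3->E, B1->F, B4->F, B6->F, B7->F, B8->T, B10->T; outcomes B1=F, B2=E, B3=E, B4=F, B6=F, B7=F, B8=T, B10=T
pool-wide coverage (19 outcomes): B1=T, B1=F, B2=S, B2=E, B3=S, B3=E, B4=T, B4=F, B5=T, B6=F, B7=T, B7=F, B8=T, B8=F, B9=F, B10=T, B10=F, B11=T, B12=S
size 1 is not enough: best union over all size-1 subsets is 11/19
size 2 is not enough: best union over all size-2 subsets is 17/19
size 3 is not enough: best union over all size-3 subsets is 18/19
at size 4, {2, 4, 5, 9} reaches all 19 outcomes; every lexicographically earlier size-4 subset fails
Answer: 2, 4, 5, 9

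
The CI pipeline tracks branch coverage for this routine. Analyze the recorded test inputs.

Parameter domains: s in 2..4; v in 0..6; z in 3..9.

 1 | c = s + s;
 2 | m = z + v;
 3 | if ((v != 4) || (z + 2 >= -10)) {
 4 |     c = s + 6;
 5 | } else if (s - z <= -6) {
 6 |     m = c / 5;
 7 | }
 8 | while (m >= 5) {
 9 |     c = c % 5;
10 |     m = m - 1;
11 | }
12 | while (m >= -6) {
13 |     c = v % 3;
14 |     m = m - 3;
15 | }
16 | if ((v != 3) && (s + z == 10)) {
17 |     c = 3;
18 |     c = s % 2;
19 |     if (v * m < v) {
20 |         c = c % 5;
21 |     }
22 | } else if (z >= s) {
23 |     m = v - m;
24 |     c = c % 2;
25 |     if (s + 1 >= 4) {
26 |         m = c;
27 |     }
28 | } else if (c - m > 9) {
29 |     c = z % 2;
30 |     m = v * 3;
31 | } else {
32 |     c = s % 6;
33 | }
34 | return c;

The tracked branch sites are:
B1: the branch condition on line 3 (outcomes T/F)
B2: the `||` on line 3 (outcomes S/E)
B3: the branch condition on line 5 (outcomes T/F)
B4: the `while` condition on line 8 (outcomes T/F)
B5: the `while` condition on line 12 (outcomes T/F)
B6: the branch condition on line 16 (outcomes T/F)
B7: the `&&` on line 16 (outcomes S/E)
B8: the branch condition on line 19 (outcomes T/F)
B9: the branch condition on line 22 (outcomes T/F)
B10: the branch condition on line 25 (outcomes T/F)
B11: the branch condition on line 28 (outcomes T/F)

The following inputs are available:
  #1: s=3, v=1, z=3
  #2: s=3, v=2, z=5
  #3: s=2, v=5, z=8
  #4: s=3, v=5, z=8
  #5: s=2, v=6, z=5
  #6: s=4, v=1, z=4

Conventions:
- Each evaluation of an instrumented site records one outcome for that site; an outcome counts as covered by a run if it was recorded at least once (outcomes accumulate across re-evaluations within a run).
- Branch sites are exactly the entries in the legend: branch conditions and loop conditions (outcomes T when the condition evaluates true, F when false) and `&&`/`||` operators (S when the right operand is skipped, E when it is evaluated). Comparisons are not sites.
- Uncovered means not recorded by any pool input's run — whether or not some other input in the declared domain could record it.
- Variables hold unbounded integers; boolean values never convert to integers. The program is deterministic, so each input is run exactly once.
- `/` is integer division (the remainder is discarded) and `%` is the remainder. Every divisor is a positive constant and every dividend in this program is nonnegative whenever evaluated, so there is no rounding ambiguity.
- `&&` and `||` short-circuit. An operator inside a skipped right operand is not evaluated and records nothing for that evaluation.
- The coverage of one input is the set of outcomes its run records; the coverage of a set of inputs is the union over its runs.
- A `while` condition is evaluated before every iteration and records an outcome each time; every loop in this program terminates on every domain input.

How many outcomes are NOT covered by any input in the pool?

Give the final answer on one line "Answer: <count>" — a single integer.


input #1 (s=3, v=1, z=3): events B2->S, B1->T, B4->F, B5->T, B5->T, B5->T, B5->T, B5->F, B7->E, B6->F, B9->T, B10->T; covers B1=T, B2=S, B4=F, B5=T, B5=F, B6=F, B7=E, B9=T, B10=T
input #2 (s=3, v=2, z=5): events B2->S, B1->T, B4->T, B4->T, B4->T, B4->F, B5->T, B5->T, B5->T, B5->T, B5->F, B7->E, B6->F, B9->T, ...; covers B1=T, B2=S, B4=T, B4=F, B5=T, B5=F, B6=F, B7=E, B9=T, B10=T
input #3 (s=2, v=5, z=8): events B2->S, B1->T, B4->T, B4->T, B4->T, B4->T, B4->T, B4->T, B4->T, B4->T, B4->T, B4->F, B5->T, B5->T, ...; covers B1=T, B2=S, B4=T, B4=F, B5=T, B5=F, B6=T, B7=E, B8=T
input #4 (s=3, v=5, z=8): events B2->S, B1->T, B4->T, B4->T, B4->T, B4->T, B4->T, B4->T, B4->T, B4->T, B4->T, B4->F, B5->T, B5->T, ...; covers B1=T, B2=S, B4=T, B4=F, B5=T, B5=F, B6=F, B7=E, B9=T, B10=T
input #5 (s=2, v=6, z=5): events B2->S, B1->T, B4->T, B4->T, B4->T, B4->T, B4->T, B4->T, B4->T, B4->F, B5->T, B5->T, B5->T, B5->T, ...; covers B1=T, B2=S, B4=T, B4=F, B5=T, B5=F, B6=F, B7=E, B9=T, B10=F
input #6 (s=4, v=1, z=4): events B2->S, B1->T, B4->T, B4->F, B5->T, B5->T, B5->T, B5->T, B5->F, B7->E, B6->F, B9->T, B10->T; covers B1=T, B2=S, B4=T, B4=F, B5=T, B5=F, B6=F, B7=E, B9=T, B10=T
union over the pool: B1=T, B2=S, B4=T, B4=F, B5=T, B5=F, B6=T, B6=F, B7=E, B8=T, B9=T, B10=T, B10=F
uncovered (9 of 22): B1=F, B2=E, B3=T, B3=F, B7=S, B8=F, B9=F, B11=T, B11=F
Answer: 9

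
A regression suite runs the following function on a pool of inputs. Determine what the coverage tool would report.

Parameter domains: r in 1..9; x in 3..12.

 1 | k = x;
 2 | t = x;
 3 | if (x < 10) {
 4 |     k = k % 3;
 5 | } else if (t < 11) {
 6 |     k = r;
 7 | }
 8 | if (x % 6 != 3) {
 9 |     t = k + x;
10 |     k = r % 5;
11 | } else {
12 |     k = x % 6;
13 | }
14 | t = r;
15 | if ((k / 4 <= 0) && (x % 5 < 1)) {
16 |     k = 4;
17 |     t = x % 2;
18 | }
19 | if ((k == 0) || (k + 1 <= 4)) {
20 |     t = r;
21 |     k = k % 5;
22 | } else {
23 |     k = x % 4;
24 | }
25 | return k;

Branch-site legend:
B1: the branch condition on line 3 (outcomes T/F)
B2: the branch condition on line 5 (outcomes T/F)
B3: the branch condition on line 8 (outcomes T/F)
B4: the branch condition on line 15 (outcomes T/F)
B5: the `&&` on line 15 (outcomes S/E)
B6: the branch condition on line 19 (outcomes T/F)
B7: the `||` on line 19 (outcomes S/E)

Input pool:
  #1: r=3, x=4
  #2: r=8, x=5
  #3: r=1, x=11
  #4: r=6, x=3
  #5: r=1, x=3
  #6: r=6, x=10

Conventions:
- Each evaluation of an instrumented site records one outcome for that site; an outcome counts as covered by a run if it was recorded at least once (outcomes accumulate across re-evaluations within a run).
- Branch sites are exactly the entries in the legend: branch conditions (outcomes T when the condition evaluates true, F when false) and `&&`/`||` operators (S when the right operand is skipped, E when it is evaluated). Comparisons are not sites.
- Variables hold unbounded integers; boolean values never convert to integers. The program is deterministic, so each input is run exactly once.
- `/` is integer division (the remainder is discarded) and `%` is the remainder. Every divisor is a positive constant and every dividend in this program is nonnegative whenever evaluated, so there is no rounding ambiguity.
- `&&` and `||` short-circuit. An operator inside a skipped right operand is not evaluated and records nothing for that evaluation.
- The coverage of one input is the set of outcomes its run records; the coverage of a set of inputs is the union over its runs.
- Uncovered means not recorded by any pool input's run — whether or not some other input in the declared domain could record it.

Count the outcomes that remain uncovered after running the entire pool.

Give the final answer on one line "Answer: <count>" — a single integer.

test 1 (r=3, x=4) hits B1=T, B3=T, B4=F, B5=E, B6=T, B7=E
test 2 (r=8, x=5) hits B1=T, B3=T, B4=T, B5=E, B6=F, B7=E
test 3 (r=1, x=11) hits B1=F, B2=F, B3=T, B4=F, B5=E, B6=T, B7=E
test 4 (r=6, x=3) hits B1=T, B3=F, B4=F, B5=E, B6=T, B7=E
test 5 (r=1, x=3) hits B1=T, B3=F, B4=F, B5=E, B6=T, B7=E
test 6 (r=6, x=10) hits B1=F, B2=T, B3=T, B4=T, B5=E, B6=F, B7=E
union over the pool: B1=T, B1=F, B2=T, B2=F, B3=T, B3=F, B4=T, B4=F, B5=E, B6=T, B6=F, B7=E
uncovered (2 of 14): B5=S, B7=S

Answer: 2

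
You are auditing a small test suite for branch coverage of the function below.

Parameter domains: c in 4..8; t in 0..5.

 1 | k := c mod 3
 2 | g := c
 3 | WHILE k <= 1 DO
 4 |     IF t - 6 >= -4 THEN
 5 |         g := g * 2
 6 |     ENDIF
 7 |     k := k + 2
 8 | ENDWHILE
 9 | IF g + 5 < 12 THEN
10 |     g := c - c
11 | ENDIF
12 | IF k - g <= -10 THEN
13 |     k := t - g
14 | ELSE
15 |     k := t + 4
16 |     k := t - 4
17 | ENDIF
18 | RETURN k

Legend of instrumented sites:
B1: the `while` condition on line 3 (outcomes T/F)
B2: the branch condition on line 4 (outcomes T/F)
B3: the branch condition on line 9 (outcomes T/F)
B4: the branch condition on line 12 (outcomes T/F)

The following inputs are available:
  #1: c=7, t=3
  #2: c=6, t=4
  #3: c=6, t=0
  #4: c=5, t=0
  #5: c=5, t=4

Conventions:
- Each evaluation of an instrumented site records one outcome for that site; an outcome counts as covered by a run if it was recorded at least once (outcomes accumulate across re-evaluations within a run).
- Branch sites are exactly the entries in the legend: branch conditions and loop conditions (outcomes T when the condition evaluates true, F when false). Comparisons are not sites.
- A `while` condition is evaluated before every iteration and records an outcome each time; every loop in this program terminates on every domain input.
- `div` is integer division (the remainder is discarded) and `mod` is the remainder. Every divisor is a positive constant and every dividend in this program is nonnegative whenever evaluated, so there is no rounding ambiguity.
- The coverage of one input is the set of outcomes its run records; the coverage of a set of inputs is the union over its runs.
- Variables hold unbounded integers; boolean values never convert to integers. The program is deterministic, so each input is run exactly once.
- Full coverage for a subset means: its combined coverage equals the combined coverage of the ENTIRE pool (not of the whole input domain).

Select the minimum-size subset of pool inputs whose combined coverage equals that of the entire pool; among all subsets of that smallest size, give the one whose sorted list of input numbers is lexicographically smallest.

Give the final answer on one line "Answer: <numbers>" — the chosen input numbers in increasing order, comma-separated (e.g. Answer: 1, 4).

#1 (c=7, t=3) -> B1->T, B2->T, B1->F, B3->F, B4->T; covered: B1=T, B1=F, B2=T, B3=F, B4=T
#2 (c=6, t=4) -> B1->T, B2->T, B1->F, B3->F, B4->T; covered: B1=T, B1=F, B2=T, B3=F, B4=T
#3 (c=6, t=0) -> B1->T, B2->F, B1->F, B3->T, B4->F; covered: B1=T, B1=F, B2=F, B3=T, B4=F
#4 (c=5, t=0) -> B1->F, B3->T, B4->F; covered: B1=F, B3=T, B4=F
#5 (c=5, t=4) -> B1->F, B3->T, B4->F; covered: B1=F, B3=T, B4=F
pool-wide coverage (8 outcomes): B1=T, B1=F, B2=T, B2=F, B3=T, B3=F, B4=T, B4=F
every size-1 subset falls short of the 8 outcomes (best: 5/8)
the canonical winner is {1, 3}: size 2, full 8-outcome coverage, earliest index list among size-2 covers

Answer: 1, 3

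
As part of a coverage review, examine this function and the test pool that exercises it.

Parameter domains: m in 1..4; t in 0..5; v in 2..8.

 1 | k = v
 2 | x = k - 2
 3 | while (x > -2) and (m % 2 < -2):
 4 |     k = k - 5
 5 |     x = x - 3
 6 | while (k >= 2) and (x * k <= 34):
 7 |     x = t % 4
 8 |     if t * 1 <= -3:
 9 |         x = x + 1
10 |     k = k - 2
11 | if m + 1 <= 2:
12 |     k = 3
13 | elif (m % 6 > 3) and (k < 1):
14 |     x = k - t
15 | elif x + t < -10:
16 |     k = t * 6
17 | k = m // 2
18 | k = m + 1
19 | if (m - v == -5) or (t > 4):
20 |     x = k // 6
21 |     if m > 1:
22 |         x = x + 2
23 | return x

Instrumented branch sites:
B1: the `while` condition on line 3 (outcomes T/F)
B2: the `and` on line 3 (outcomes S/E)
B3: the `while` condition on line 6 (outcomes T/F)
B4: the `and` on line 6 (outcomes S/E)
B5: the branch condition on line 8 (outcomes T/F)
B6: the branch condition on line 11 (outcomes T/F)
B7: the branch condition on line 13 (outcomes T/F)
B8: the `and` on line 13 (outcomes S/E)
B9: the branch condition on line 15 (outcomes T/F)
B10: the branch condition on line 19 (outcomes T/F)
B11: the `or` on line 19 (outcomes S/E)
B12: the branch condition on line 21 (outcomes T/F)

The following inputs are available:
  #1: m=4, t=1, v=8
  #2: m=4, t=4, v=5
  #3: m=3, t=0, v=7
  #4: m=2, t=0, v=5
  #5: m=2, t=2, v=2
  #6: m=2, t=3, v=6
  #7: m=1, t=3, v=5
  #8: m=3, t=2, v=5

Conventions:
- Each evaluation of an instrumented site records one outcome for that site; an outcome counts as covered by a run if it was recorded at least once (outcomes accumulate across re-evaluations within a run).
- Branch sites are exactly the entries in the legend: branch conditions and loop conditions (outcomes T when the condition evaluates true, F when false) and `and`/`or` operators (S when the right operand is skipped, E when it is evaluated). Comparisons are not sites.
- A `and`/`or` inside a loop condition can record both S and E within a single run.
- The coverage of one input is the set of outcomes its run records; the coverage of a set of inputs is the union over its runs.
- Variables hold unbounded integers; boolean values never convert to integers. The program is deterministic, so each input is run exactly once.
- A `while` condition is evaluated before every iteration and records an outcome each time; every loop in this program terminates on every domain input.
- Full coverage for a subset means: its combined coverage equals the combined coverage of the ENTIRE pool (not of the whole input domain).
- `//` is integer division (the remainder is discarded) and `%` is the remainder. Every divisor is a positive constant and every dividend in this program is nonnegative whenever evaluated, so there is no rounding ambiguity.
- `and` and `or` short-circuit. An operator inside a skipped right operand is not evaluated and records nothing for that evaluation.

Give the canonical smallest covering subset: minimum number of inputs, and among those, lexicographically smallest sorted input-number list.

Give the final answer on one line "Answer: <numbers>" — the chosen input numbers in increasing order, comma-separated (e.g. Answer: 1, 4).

input #1 (m=4, t=1, v=8): events B2->E, B1->F, B4->E, B3->F, B6->F, B8->E, B7->F, B9->F, B11->E, B10->F; covers B1=F, B2=E, B3=F, B4=E, B6=F, B7=F, B8=E, B9=F, B10=F, B11=E
input #2 (m=4, t=4, v=5): events B2->E, B1->F, B4->E, B3->T, B5->F, B4->E, B3->T, B5->F, B4->S, B3->F, B6->F, B8->E, B7->F, B9->F, ...; covers B1=F, B2=E, B3=T, B3=F, B4=S, B4=E, B5=F, B6=F, B7=F, B8=E, B9=F, B10=F, B11=E
input #3 (m=3, t=0, v=7): events B2->E, B1->F, B4->E, B3->F, B6->F, B8->S, B7->F, B9->F, B11->E, B10->F; covers B1=F, B2=E, B3=F, B4=E, B6=F, B7=F, B8=S, B9=F, B10=F, B11=E
input #4 (m=2, t=0, v=5): events B2->E, B1->F, B4->E, B3->T, B5->F, B4->E, B3->T, B5->F, B4->S, B3->F, B6->F, B8->S, B7->F, B9->F, ...; covers B1=F, B2=E, B3=T, B3=F, B4=S, B4=E, B5=F, B6=F, B7=F, B8=S, B9=F, B10=F, B11=E
input #5 (m=2, t=2, v=2): events B2->E, B1->F, B4->E, B3->T, B5->F, B4->S, B3->F, B6->F, B8->S, B7->F, B9->F, B11->E, B10->F; covers B1=F, B2=E, B3=T, B3=F, B4=S, B4=E, B5=F, B6=F, B7=F, B8=S, B9=F, B10=F, B11=E
input #6 (m=2, t=3, v=6): events B2->E, B1->F, B4->E, B3->T, B5->F, B4->E, B3->T, B5->F, B4->E, B3->T, B5->F, B4->S, B3->F, B6->F, ...; covers B1=F, B2=E, B3=T, B3=F, B4=S, B4=E, B5=F, B6=F, B7=F, B8=S, B9=F, B10=F, B11=E
input #7 (m=1, t=3, v=5): events B2->E, B1->F, B4->E, B3->T, B5->F, B4->E, B3->T, B5->F, B4->S, B3->F, B6->T, B11->E, B10->F; covers B1=F, B2=E, B3=T, B3=F, B4=S, B4=E, B5=F, B6=T, B10=F, B11=E
input #8 (m=3, t=2, v=5): events B2->E, B1->F, B4->E, B3->T, B5->F, B4->E, B3->T, B5->F, B4->S, B3->F, B6->F, B8->S, B7->F, B9->F, ...; covers B1=F, B2=E, B3=T, B3=F, B4=S, B4=E, B5=F, B6=F, B7=F, B8=S, B9=F, B10=F, B11=E
union over all inputs: B1=F, B2=E, B3=T, B3=F, B4=S, B4=E, B5=F, B6=T, B6=F, B7=F, B8=S, B8=E, B9=F, B10=F, B11=E (15 outcomes)
no size-1 subset reaches all 15 outcomes (best union: 13/15)
no size-2 subset reaches all 15 outcomes (best union: 14/15)
inputs {1, 3, 7} (size 3) cover everything; no size-3 subset with a lexicographically smaller index list covers all 15

Answer: 1, 3, 7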